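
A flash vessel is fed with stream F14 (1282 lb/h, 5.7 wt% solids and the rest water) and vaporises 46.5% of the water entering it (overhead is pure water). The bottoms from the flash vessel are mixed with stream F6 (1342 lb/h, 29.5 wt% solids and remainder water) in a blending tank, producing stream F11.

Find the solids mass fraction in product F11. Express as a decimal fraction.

0.227

Vapour removed = 0.465×0.943×1282 = 562.15 lb/h; concentrate = 719.85 lb/h.
solids reaching the mixer = 73.074 (from concentrate) + 1342×0.295 = 468.96 lb/h.
Product flow = 719.85 + 1342 = 2061.8 lb/h; solids fraction = 0.227.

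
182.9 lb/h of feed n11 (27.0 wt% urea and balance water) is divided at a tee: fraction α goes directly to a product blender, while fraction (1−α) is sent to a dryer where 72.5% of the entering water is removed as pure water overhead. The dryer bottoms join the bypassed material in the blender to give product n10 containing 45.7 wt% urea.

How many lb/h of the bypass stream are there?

All 182.9×0.270 = 49.383 lb/h of urea reaches n10, so n10 = 49.383/0.457 = 108.06 lb/h and vapour = 74.841 lb/h.
The evaporator receives (1−α)·182.9 of feed at 0.730 water and removes 0.725 of that water:
0.725×0.730×(1−α)×182.9 = 74.841
(1−α) = 74.841/96.8 = 0.7732;  α = 0.2268.
Bypass flow = 0.2268×182.9 = 41.491 lb/h.

41.49 lb/h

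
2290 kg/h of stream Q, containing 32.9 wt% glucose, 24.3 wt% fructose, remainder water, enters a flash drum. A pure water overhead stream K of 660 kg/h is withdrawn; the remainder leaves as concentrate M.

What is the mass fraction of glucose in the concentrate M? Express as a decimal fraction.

0.462

glucose is not removed: 2290×0.329 = 753.41 kg/h of glucose enters M.
Concentrate = 2290 − 660 = 1630 kg/h.
Mass fraction = 753.41/1630 = 0.462.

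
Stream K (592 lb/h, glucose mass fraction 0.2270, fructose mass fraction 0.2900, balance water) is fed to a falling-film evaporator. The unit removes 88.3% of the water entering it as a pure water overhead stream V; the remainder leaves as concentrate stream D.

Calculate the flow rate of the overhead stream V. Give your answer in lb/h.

water entering = 592×0.483 = 285.94 lb/h; overhead removed = 0.883×285.94 = 252.48 lb/h.

252.5 lb/h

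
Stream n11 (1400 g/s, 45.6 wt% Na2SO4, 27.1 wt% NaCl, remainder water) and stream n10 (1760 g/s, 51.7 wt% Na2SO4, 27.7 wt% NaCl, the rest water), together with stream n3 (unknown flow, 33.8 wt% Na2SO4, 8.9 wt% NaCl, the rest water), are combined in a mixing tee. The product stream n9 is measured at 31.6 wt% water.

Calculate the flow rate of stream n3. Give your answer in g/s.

987.5 g/s

Let n3 be the unknown flow. Total out = 3160 + n3.
water balance: 744.76 + 0.573·n3 = 0.316·(3160 + n3)
(0.573 − 0.316)·n3 = 0.316×3160 − 744.76 = 253.8
n3 = 253.8 / 0.257 = 987.55 g/s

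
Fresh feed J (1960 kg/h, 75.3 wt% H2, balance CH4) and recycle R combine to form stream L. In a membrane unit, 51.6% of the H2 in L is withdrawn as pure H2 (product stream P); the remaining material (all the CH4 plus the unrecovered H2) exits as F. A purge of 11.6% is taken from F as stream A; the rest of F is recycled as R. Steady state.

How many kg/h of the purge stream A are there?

CH4 enters only via J and leaves only via the purge: 1960×0.247 = 0.116×(CH4 in F), and the membrane unit passes all CH4, so CH4 in L = CH4 in F = 4173.4 kg/h.
H2 in L: m_A = 1960×0.753 + (1−0.116)·(1−0.516)·m_A, so m_A = 1475.9/0.5721 = 2579.6 kg/h.
F = (1−0.516)×2579.6 + 4173.4 = 5422 kg/h.
Purge A = 0.116×5422 = 628.95 kg/h.

628.9 kg/h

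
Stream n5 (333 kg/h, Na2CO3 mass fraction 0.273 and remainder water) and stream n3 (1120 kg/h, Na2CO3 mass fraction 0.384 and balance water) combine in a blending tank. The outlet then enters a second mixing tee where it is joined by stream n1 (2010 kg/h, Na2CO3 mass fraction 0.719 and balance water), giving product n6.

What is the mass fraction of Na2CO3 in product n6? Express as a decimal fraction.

0.568

Overall, product flow = 3463 kg/h.
Na2CO3 in = 333×0.273 + 1120×0.384 + 2010×0.719 = 1966.2 kg/h.
Na2CO3 fraction in n6 = 0.568.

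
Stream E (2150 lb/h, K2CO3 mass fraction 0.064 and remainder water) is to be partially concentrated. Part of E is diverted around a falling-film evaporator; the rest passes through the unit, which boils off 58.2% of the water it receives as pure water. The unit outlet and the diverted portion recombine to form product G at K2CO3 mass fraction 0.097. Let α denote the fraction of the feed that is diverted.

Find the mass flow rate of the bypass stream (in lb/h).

807.3 lb/h

All 2150×0.064 = 137.6 lb/h of K2CO3 reaches G, so G = 137.6/0.097 = 1418.6 lb/h and vapour = 731.44 lb/h.
The evaporator receives (1−α)·2150 of feed at 0.936 water and removes 0.582 of that water:
0.582×0.936×(1−α)×2150 = 731.44
(1−α) = 731.44/1171.2 = 0.6245;  α = 0.3755.
Bypass flow = 0.3755×2150 = 807.29 lb/h.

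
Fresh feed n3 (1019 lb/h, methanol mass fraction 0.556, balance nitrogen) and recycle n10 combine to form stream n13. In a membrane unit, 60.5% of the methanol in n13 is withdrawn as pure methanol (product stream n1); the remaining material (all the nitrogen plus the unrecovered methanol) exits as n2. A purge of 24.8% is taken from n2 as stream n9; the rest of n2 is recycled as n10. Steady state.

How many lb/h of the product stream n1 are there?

methanol in n13: m_A = 1019×0.556 + (1−0.248)·(1−0.605)·m_A, so m_A = 566.56/0.7030 = 805.97 lb/h.
Product n1 = 0.605×805.97 = 487.61 lb/h.

487.6 lb/h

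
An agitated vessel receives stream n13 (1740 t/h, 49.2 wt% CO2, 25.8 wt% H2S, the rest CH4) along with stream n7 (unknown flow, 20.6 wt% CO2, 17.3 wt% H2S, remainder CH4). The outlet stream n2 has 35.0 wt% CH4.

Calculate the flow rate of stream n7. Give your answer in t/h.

642.1 t/h

Let n7 be the unknown flow. Total out = 1740 + n7.
CH4 balance: 435 + 0.621·n7 = 0.350·(1740 + n7)
(0.621 − 0.350)·n7 = 0.350×1740 − 435 = 174
n7 = 174 / 0.271 = 642.07 t/h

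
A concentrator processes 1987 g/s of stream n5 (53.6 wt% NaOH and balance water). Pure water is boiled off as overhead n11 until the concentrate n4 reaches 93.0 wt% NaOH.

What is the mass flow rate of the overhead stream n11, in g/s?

841.8 g/s

NaOH is conserved: 1987×0.536 = 1065 g/s all reports to the concentrate.
Concentrate = 1065/(target fraction) = 1145.2 g/s.
Overhead = 1987 − 1145.2 = 841.8 g/s.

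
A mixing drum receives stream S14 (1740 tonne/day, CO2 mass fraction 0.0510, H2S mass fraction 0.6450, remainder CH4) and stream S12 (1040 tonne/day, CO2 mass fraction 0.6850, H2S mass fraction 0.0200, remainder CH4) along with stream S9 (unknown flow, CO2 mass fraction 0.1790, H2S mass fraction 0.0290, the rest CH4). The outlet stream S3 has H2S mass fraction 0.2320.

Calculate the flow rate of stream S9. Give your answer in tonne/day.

Let S9 be the unknown flow. Total out = 2780 + S9.
H2S balance: 1143.1 + 0.029·S9 = 0.232·(2780 + S9)
(0.029 − 0.232)·S9 = 0.232×2780 − 1143.1 = -498.14
S9 = -498.14 / -0.203 = 2453.9 tonne/day

2454 tonne/day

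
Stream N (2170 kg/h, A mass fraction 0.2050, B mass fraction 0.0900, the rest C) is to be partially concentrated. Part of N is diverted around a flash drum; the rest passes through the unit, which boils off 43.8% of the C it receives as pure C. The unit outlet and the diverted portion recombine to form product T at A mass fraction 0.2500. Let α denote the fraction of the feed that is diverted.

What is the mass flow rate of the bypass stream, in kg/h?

All 2170×0.205 = 444.85 kg/h of A reaches T, so T = 444.85/0.250 = 1779.4 kg/h and vapour = 390.6 kg/h.
The evaporator receives (1−α)·2170 of feed at 0.705 C and removes 0.438 of that C:
0.438×0.705×(1−α)×2170 = 390.6
(1−α) = 390.6/670.07 = 0.5829;  α = 0.4171.
Bypass flow = 0.4171×2170 = 905.06 kg/h.

905.1 kg/h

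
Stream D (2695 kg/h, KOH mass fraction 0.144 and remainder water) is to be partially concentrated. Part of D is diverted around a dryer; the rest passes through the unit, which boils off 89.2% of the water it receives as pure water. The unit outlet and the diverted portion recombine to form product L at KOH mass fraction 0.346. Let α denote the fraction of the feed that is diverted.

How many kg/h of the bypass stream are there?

All 2695×0.144 = 388.08 kg/h of KOH reaches L, so L = 388.08/0.346 = 1121.6 kg/h and vapour = 1573.4 kg/h.
The evaporator receives (1−α)·2695 of feed at 0.856 water and removes 0.892 of that water:
0.892×0.856×(1−α)×2695 = 1573.4
(1−α) = 1573.4/2057.8 = 0.7646;  α = 0.2354.
Bypass flow = 0.2354×2695 = 634.39 kg/h.

634.4 kg/h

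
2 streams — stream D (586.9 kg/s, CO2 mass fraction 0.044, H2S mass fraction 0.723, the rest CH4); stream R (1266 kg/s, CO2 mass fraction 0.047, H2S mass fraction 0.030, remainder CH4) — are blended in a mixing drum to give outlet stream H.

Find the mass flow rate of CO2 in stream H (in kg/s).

85.33 kg/s

CO2 out = CO2 in = 586.9×0.044 + 1266×0.047 = 85.326 kg/s.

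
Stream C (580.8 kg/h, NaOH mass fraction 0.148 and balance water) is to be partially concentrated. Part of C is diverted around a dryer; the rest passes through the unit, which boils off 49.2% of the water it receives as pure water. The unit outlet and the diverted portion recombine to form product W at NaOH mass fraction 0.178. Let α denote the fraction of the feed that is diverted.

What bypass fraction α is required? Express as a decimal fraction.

All 580.8×0.148 = 85.958 kg/h of NaOH reaches W, so W = 85.958/0.178 = 482.91 kg/h and vapour = 97.888 kg/h.
The evaporator receives (1−α)·580.8 of feed at 0.852 water and removes 0.492 of that water:
0.492×0.852×(1−α)×580.8 = 97.888
(1−α) = 97.888/243.46 = 0.4021;  α = 0.5979.

0.598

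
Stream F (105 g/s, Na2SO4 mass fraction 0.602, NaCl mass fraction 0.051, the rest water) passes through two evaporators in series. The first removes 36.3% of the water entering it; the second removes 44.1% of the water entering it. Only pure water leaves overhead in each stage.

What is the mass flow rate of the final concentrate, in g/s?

81.54 g/s

water in feed = 105×0.347 = 36.435 g/s.
After stage 1: water left = (1−0.363)×36.435 = 23.209; stream total = 91.774 g/s.
After stage 2: water left = (1−0.441)×23.209 = 12.974; final concentrate = 81.539 g/s.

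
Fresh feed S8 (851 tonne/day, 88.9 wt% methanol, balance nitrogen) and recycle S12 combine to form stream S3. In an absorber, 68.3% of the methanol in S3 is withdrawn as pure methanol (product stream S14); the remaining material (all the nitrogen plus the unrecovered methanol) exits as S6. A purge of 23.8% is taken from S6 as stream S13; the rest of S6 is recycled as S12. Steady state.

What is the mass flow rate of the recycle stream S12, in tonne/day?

nitrogen enters only via S8 and leaves only via the purge: 851×0.111 = 0.238×(nitrogen in S6), and the absorber passes all nitrogen, so nitrogen in S3 = nitrogen in S6 = 396.89 tonne/day.
methanol in S3: m_A = 851×0.889 + (1−0.238)·(1−0.683)·m_A, so m_A = 756.54/0.7584 = 997.49 tonne/day.
S6 = (1−0.683)×997.49 + 396.89 = 713.1 tonne/day.
Recycle S12 = (1−0.238)×713.1 = 543.38 tonne/day.

543.4 tonne/day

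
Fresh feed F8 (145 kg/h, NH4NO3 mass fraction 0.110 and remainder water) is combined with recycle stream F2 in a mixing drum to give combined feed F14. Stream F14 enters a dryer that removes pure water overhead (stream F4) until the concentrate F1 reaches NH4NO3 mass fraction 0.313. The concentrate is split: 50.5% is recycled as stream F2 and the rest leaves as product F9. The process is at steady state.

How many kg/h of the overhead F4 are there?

Overall NH4NO3 balance (none leaves overhead): NH4NO3 in fresh feed = NH4NO3 in product, i.e. 145×0.110 = (1−0.505)·F1·0.313.
F1 = 15.95/(0.313×0.495) = 102.95 kg/h.
Recycle F2 = 0.505×102.95 = 51.988 kg/h.
Combined feed F14 = 145 + 51.988 = 196.99 kg/h.
Overhead F4 = F14 − F1 = 196.99 − 102.95 = 94.042 kg/h.

94.04 kg/h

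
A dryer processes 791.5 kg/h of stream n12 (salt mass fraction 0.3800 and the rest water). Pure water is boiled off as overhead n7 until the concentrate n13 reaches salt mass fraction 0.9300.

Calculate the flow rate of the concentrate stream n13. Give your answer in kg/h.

salt is conserved: 791.5×0.380 = 300.77 kg/h all reports to the concentrate.
Concentrate = 300.77/(target fraction) = 323.41 kg/h.

323.4 kg/h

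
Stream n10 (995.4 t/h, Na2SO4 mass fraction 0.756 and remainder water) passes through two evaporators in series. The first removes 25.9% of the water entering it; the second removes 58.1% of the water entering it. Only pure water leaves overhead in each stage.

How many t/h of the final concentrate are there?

827.9 t/h

water in feed = 995.4×0.244 = 242.88 t/h.
After stage 1: water left = (1−0.259)×242.88 = 179.97; stream total = 932.49 t/h.
After stage 2: water left = (1−0.581)×179.97 = 75.408; final concentrate = 827.93 t/h.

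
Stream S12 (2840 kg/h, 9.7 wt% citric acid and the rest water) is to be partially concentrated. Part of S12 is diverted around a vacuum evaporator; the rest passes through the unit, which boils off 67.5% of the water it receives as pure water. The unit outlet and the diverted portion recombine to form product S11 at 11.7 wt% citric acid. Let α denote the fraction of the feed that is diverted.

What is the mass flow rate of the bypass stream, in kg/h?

2044 kg/h

All 2840×0.097 = 275.48 kg/h of citric acid reaches S11, so S11 = 275.48/0.117 = 2354.5 kg/h and vapour = 485.47 kg/h.
The evaporator receives (1−α)·2840 of feed at 0.903 water and removes 0.675 of that water:
0.675×0.903×(1−α)×2840 = 485.47
(1−α) = 485.47/1731.1 = 0.2804;  α = 0.7196.
Bypass flow = 0.7196×2840 = 2043.5 kg/h.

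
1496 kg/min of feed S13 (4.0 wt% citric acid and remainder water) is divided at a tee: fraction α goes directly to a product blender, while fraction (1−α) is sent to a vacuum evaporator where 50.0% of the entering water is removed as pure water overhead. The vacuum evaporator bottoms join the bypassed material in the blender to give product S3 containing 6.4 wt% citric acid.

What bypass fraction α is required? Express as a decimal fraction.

0.219

All 1496×0.040 = 59.84 kg/min of citric acid reaches S3, so S3 = 59.84/0.064 = 935 kg/min and vapour = 561 kg/min.
The evaporator receives (1−α)·1496 of feed at 0.960 water and removes 0.500 of that water:
0.500×0.960×(1−α)×1496 = 561
(1−α) = 561/718.08 = 0.7813;  α = 0.2187.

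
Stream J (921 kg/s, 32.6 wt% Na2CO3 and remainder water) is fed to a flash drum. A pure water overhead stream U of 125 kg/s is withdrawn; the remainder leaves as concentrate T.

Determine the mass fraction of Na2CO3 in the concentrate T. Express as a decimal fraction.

0.377

Na2CO3 is not removed: 921×0.326 = 300.25 kg/s of Na2CO3 enters T.
Concentrate = 921 − 125 = 796 kg/s.
Mass fraction = 300.25/796 = 0.377.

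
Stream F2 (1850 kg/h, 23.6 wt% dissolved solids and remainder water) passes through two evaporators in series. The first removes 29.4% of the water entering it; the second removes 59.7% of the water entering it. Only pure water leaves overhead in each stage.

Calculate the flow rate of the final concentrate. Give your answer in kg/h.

water in feed = 1850×0.764 = 1413.4 kg/h.
After stage 1: water left = (1−0.294)×1413.4 = 997.86; stream total = 1434.5 kg/h.
After stage 2: water left = (1−0.597)×997.86 = 402.14; final concentrate = 838.74 kg/h.

838.7 kg/h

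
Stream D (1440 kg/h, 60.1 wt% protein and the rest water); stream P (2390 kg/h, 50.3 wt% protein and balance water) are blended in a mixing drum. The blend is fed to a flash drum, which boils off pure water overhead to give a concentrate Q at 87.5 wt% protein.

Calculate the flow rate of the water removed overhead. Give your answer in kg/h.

1467 kg/h

protein entering = 1440×0.601 + 2390×0.503 = 2067.6 kg/h.
All protein reports to Q, so Q = 2067.6/0.875 = 2363 kg/h.
Total feed = 3830 kg/h; overhead = 3830 − 2363 = 1467 kg/h.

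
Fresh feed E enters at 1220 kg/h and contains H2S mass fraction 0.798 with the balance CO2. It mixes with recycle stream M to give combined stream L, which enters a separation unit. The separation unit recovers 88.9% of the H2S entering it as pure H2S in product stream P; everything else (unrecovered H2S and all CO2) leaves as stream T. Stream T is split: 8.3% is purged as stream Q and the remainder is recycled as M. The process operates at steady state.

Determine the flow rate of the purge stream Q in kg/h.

CO2 enters only via E and leaves only via the purge: 1220×0.202 = 0.083×(CO2 in T), and the separation unit passes all CO2, so CO2 in L = CO2 in T = 2969.2 kg/h.
H2S in L: m_A = 1220×0.798 + (1−0.083)·(1−0.889)·m_A, so m_A = 973.56/0.8982 = 1083.9 kg/h.
T = (1−0.889)×1083.9 + 2969.2 = 3089.5 kg/h.
Purge Q = 0.083×3089.5 = 256.43 kg/h.

256.4 kg/h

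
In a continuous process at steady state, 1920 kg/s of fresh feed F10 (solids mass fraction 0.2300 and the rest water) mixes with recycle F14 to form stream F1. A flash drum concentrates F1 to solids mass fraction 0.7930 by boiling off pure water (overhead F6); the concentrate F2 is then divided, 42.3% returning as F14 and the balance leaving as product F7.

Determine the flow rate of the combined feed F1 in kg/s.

Overall solids balance (none leaves overhead): solids in fresh feed = solids in product, i.e. 1920×0.230 = (1−0.423)·F2·0.793.
F2 = 441.6/(0.793×0.577) = 965.12 kg/s.
Recycle F14 = 0.423×965.12 = 408.24 kg/s.
Combined feed F1 = 1920 + 408.24 = 2328.2 kg/s.

2328 kg/s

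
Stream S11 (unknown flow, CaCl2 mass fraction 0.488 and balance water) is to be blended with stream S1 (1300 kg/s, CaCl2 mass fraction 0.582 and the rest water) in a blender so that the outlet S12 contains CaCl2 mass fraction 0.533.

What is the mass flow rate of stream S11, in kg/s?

Let S11 be the unknown flow. Total out = 1300 + S11.
CaCl2 balance: 756.6 + 0.488·S11 = 0.533·(1300 + S11)
(0.488 − 0.533)·S11 = 0.533×1300 − 756.6 = -63.7
S11 = -63.7 / -0.045 = 1415.6 kg/s

1416 kg/s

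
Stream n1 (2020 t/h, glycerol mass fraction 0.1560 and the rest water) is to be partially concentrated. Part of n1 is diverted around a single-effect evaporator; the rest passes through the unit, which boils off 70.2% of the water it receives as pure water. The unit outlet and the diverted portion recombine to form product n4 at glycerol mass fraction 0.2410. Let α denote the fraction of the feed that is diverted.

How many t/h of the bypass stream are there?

817.5 t/h

All 2020×0.156 = 315.12 t/h of glycerol reaches n4, so n4 = 315.12/0.241 = 1307.6 t/h and vapour = 712.45 t/h.
The evaporator receives (1−α)·2020 of feed at 0.844 water and removes 0.702 of that water:
0.702×0.844×(1−α)×2020 = 712.45
(1−α) = 712.45/1196.8 = 0.5953;  α = 0.4047.
Bypass flow = 0.4047×2020 = 817.53 t/h.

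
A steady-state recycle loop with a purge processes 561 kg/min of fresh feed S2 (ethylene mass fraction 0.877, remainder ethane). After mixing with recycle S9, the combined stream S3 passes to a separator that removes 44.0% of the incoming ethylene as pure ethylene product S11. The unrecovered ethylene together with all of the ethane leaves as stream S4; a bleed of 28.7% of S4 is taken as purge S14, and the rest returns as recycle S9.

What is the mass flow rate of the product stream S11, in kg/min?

ethylene in S3: m_A = 561×0.877 + (1−0.287)·(1−0.440)·m_A, so m_A = 492/0.6007 = 819.01 kg/min.
Product S11 = 0.440×819.01 = 360.37 kg/min.

360.4 kg/min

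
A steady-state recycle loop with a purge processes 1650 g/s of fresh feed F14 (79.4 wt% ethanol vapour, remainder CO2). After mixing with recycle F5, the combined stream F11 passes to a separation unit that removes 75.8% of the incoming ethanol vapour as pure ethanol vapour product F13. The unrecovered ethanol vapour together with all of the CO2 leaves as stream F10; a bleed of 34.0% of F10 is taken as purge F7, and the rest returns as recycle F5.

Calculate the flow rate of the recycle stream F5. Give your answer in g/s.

CO2 enters only via F14 and leaves only via the purge: 1650×0.206 = 0.340×(CO2 in F10), and the separation unit passes all CO2, so CO2 in F11 = CO2 in F10 = 999.71 g/s.
ethanol vapour in F11: m_A = 1650×0.794 + (1−0.340)·(1−0.758)·m_A, so m_A = 1310.1/0.8403 = 1559.1 g/s.
F10 = (1−0.758)×1559.1 + 999.71 = 1377 g/s.
Recycle F5 = (1−0.340)×1377 = 908.83 g/s.

908.8 g/s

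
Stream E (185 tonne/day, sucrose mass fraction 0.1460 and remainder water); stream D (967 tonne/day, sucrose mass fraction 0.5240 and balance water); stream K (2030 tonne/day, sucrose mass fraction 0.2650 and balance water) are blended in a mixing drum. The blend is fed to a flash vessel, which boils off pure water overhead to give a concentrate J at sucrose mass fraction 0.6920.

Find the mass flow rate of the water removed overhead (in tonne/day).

sucrose entering = 185×0.146 + 967×0.524 + 2030×0.265 = 1071.7 tonne/day.
All sucrose reports to J, so J = 1071.7/0.692 = 1548.7 tonne/day.
Total feed = 3182 tonne/day; overhead = 3182 − 1548.7 = 1633.3 tonne/day.

1633 tonne/day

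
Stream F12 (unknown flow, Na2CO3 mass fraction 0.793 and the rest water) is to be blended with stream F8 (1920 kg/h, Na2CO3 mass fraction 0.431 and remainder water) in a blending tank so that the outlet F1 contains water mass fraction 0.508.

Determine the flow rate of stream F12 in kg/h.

Let F12 be the unknown flow. Total out = 1920 + F12.
water balance: 1092.5 + 0.207·F12 = 0.508·(1920 + F12)
(0.207 − 0.508)·F12 = 0.508×1920 − 1092.5 = -117.12
F12 = -117.12 / -0.301 = 389.1 kg/h

389.1 kg/h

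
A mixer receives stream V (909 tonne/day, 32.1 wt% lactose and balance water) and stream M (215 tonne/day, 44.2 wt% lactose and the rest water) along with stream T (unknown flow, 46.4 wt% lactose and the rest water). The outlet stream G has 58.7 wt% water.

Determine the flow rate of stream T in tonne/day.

1518 tonne/day

Let T be the unknown flow. Total out = 1124 + T.
water balance: 737.18 + 0.536·T = 0.587·(1124 + T)
(0.536 − 0.587)·T = 0.587×1124 − 737.18 = -77.393
T = -77.393 / -0.051 = 1517.5 tonne/day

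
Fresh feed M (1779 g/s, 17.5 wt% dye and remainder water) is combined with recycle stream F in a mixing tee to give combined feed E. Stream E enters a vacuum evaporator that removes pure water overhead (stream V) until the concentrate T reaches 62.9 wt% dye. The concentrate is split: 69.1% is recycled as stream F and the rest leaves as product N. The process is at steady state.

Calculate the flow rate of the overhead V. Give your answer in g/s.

1284 g/s

Overall dye balance (none leaves overhead): dye in fresh feed = dye in product, i.e. 1779×0.175 = (1−0.691)·T·0.629.
T = 311.32/(0.629×0.309) = 1601.8 g/s.
Recycle F = 0.691×1601.8 = 1106.8 g/s.
Combined feed E = 1779 + 1106.8 = 2885.8 g/s.
Overhead V = E − T = 2885.8 − 1601.8 = 1284 g/s.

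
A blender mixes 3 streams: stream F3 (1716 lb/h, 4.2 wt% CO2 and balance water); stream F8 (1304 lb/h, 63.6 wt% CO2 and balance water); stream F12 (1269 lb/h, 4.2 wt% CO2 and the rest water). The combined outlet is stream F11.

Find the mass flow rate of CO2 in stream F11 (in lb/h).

954.7 lb/h

CO2 out = CO2 in = 1716×0.042 + 1304×0.636 + 1269×0.042 = 954.71 lb/h.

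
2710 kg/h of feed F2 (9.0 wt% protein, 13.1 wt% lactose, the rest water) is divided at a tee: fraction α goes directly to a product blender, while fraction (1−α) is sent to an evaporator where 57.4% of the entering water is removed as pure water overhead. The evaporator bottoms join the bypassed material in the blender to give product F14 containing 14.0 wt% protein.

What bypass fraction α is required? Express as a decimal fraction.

0.201

All 2710×0.090 = 243.9 kg/h of protein reaches F14, so F14 = 243.9/0.140 = 1742.1 kg/h and vapour = 967.86 kg/h.
The evaporator receives (1−α)·2710 of feed at 0.779 water and removes 0.574 of that water:
0.574×0.779×(1−α)×2710 = 967.86
(1−α) = 967.86/1211.8 = 0.7987;  α = 0.2013.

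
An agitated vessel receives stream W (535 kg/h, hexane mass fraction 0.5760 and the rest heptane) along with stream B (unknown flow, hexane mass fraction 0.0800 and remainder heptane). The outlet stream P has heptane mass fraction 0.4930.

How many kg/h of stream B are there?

86.45 kg/h

Let B be the unknown flow. Total out = 535 + B.
heptane balance: 226.84 + 0.920·B = 0.493·(535 + B)
(0.920 − 0.493)·B = 0.493×535 − 226.84 = 36.915
B = 36.915 / 0.427 = 86.452 kg/h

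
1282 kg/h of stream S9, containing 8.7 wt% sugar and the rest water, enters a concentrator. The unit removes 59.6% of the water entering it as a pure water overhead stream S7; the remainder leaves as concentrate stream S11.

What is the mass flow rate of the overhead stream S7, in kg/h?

697.6 kg/h

water entering = 1282×0.913 = 1170.5 kg/h; overhead removed = 0.596×1170.5 = 697.6 kg/h.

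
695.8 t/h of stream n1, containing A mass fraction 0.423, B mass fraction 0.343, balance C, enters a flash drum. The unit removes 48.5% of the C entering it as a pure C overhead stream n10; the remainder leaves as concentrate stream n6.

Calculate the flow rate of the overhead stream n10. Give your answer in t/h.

78.97 t/h

C entering = 695.8×0.234 = 162.82 t/h; overhead removed = 0.485×162.82 = 78.966 t/h.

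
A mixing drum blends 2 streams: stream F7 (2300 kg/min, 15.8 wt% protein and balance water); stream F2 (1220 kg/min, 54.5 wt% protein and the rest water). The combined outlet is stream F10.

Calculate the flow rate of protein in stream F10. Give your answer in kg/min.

protein out = protein in = 2300×0.158 + 1220×0.545 = 1028.3 kg/min.

1028 kg/min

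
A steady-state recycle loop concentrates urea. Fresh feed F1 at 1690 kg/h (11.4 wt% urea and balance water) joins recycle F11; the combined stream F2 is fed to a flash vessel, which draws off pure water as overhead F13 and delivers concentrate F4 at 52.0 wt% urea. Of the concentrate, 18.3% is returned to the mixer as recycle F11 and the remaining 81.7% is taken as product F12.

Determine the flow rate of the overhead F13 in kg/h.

1320 kg/h

Overall urea balance (none leaves overhead): urea in fresh feed = urea in product, i.e. 1690×0.114 = (1−0.183)·F4·0.520.
F4 = 192.66/(0.520×0.817) = 453.49 kg/h.
Recycle F11 = 0.183×453.49 = 82.988 kg/h.
Combined feed F2 = 1690 + 82.988 = 1773 kg/h.
Overhead F13 = F2 − F4 = 1773 − 453.49 = 1319.5 kg/h.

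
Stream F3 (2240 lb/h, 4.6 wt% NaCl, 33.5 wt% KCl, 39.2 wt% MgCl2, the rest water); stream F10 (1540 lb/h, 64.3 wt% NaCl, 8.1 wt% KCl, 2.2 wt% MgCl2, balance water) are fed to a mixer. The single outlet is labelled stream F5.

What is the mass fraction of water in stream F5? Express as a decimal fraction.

0.238

Total flow out = 2240 + 1540 = 3780 lb/h.
water in = 2240×0.227 + 1540×0.254 = 899.64 lb/h.
water mass fraction in F5 = 899.64/3780 = 0.238.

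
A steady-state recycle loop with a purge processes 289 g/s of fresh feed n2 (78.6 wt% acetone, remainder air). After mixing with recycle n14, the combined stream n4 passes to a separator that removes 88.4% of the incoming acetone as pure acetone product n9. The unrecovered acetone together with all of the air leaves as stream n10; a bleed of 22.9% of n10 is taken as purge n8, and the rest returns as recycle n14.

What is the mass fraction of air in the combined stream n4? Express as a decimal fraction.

air enters only via n2 and leaves only via the purge: 289×0.214 = 0.229×(air in n10), and the separator passes all air, so air in n4 = air in n10 = 270.07 g/s.
acetone in n4: m_A = 289×0.786 + (1−0.229)·(1−0.884)·m_A, so m_A = 227.15/0.9106 = 249.47 g/s.
n4 = 249.47 + 270.07 = 519.54 g/s.
air fraction in n4 = 270.07/519.54 = 0.520.

0.520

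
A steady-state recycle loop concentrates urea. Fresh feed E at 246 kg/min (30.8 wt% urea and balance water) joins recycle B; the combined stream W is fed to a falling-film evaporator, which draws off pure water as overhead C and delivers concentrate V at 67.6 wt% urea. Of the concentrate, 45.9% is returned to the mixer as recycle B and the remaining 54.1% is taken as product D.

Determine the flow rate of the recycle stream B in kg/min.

95.09 kg/min

Overall urea balance (none leaves overhead): urea in fresh feed = urea in product, i.e. 246×0.308 = (1−0.459)·V·0.676.
V = 75.768/(0.676×0.541) = 207.18 kg/min.
Recycle B = 0.459×207.18 = 95.094 kg/min.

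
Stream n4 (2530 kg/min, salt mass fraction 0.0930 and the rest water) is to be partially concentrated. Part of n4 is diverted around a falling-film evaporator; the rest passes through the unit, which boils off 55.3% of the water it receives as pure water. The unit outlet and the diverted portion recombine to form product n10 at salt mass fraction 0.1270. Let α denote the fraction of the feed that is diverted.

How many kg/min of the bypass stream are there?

All 2530×0.093 = 235.29 kg/min of salt reaches n10, so n10 = 235.29/0.127 = 1852.7 kg/min and vapour = 677.32 kg/min.
The evaporator receives (1−α)·2530 of feed at 0.907 water and removes 0.553 of that water:
0.553×0.907×(1−α)×2530 = 677.32
(1−α) = 677.32/1269 = 0.5338;  α = 0.4662.
Bypass flow = 0.4662×2530 = 1179.6 kg/min.

1180 kg/min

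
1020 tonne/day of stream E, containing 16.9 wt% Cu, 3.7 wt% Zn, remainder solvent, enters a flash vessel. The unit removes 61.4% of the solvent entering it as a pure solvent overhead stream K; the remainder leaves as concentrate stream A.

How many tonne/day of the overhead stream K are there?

497.3 tonne/day

solvent entering = 1020×0.794 = 809.88 tonne/day; overhead removed = 0.614×809.88 = 497.27 tonne/day.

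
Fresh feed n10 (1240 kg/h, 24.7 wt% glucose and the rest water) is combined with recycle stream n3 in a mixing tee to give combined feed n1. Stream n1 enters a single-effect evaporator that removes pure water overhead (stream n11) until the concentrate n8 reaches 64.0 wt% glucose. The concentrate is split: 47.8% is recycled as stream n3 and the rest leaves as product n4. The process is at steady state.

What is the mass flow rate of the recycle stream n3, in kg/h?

438.2 kg/h

Overall glucose balance (none leaves overhead): glucose in fresh feed = glucose in product, i.e. 1240×0.247 = (1−0.478)·n8·0.640.
n8 = 306.28/(0.640×0.522) = 916.79 kg/h.
Recycle n3 = 0.478×916.79 = 438.22 kg/h.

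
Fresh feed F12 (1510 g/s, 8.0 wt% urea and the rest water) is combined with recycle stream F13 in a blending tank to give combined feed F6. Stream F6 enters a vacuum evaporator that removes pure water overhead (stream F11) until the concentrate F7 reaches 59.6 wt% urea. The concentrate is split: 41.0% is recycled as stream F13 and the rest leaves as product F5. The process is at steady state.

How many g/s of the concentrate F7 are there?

343.5 g/s

Overall urea balance (none leaves overhead): urea in fresh feed = urea in product, i.e. 1510×0.080 = (1−0.410)·F7·0.596.
F7 = 120.8/(0.596×0.590) = 343.53 g/s.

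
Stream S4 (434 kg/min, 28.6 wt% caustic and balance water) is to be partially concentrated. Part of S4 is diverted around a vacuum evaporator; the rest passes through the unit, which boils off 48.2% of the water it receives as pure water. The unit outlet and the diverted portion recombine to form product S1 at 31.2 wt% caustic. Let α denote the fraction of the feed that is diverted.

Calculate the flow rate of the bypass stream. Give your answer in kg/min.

328.9 kg/min

All 434×0.286 = 124.12 kg/min of caustic reaches S1, so S1 = 124.12/0.312 = 397.83 kg/min and vapour = 36.167 kg/min.
The evaporator receives (1−α)·434 of feed at 0.714 water and removes 0.482 of that water:
0.482×0.714×(1−α)×434 = 36.167
(1−α) = 36.167/149.36 = 0.2421;  α = 0.7579.
Bypass flow = 0.7579×434 = 328.91 kg/min.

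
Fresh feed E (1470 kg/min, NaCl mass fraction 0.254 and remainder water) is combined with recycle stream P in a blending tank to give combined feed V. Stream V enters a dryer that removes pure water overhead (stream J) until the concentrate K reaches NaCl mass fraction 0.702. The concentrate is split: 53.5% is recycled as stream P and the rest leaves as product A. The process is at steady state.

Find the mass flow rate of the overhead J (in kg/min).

938.1 kg/min

Overall NaCl balance (none leaves overhead): NaCl in fresh feed = NaCl in product, i.e. 1470×0.254 = (1−0.535)·K·0.702.
K = 373.38/(0.702×0.465) = 1143.8 kg/min.
Recycle P = 0.535×1143.8 = 611.95 kg/min.
Combined feed V = 1470 + 611.95 = 2081.9 kg/min.
Overhead J = V − K = 2081.9 − 1143.8 = 938.12 kg/min.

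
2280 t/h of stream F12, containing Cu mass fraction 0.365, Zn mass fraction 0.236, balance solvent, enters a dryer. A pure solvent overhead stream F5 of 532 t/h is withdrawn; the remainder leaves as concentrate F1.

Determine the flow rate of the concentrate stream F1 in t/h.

Concentrate = 2280 − 532 = 1748 t/h.

1748 t/h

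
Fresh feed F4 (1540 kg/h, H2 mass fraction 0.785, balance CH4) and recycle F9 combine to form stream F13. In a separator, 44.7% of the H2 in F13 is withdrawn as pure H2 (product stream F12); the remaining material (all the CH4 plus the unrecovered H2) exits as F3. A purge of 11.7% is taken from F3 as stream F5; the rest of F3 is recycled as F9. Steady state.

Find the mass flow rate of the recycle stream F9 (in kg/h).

CH4 enters only via F4 and leaves only via the purge: 1540×0.215 = 0.117×(CH4 in F3), and the separator passes all CH4, so CH4 in F13 = CH4 in F3 = 2829.9 kg/h.
H2 in F13: m_A = 1540×0.785 + (1−0.117)·(1−0.447)·m_A, so m_A = 1208.9/0.5117 = 2362.5 kg/h.
F3 = (1−0.447)×2362.5 + 2829.9 = 4136.4 kg/h.
Recycle F9 = (1−0.117)×4136.4 = 3652.4 kg/h.

3652 kg/h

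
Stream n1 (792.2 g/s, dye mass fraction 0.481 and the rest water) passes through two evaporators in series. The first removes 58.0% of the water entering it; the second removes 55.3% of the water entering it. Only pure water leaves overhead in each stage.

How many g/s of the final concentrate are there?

water in feed = 792.2×0.519 = 411.15 g/s.
After stage 1: water left = (1−0.580)×411.15 = 172.68; stream total = 553.73 g/s.
After stage 2: water left = (1−0.553)×172.68 = 77.19; final concentrate = 458.24 g/s.

458.2 g/s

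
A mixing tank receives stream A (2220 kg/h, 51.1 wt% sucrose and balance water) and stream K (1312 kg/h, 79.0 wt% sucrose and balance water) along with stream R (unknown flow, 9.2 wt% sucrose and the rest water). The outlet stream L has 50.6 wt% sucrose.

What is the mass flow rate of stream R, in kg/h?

Let R be the unknown flow. Total out = 3532 + R.
sucrose balance: 2170.9 + 0.092·R = 0.506·(3532 + R)
(0.092 − 0.506)·R = 0.506×3532 − 2170.9 = -383.71
R = -383.71 / -0.414 = 926.83 kg/h

926.8 kg/h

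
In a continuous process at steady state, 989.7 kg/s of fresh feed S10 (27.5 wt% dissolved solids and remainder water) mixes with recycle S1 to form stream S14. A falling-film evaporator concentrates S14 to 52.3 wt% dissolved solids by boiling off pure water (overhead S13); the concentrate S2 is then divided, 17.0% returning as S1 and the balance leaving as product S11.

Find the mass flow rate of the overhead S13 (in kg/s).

Overall dissolved solids balance (none leaves overhead): dissolved solids in fresh feed = dissolved solids in product, i.e. 989.7×0.275 = (1−0.170)·S2·0.523.
S2 = 272.17/(0.523×0.830) = 626.98 kg/s.
Recycle S1 = 0.170×626.98 = 106.59 kg/s.
Combined feed S14 = 989.7 + 106.59 = 1096.3 kg/s.
Overhead S13 = S14 − S2 = 1096.3 − 626.98 = 469.3 kg/s.

469.3 kg/s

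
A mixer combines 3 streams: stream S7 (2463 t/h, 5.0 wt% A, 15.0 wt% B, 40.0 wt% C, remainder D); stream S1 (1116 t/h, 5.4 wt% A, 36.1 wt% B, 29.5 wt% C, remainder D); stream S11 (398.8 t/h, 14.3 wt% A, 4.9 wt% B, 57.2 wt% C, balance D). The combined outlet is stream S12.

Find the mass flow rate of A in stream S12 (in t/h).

A out = A in = 2463×0.050 + 1116×0.054 + 398.8×0.143 = 240.44 t/h.

240.4 t/h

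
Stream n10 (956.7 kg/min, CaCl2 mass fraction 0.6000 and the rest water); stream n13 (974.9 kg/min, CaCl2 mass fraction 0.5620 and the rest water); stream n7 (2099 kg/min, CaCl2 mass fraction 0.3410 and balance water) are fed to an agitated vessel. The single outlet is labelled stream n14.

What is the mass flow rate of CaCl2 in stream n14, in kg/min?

CaCl2 out = CaCl2 in = 956.7×0.600 + 974.9×0.562 + 2099×0.341 = 1837.7 kg/min.

1838 kg/min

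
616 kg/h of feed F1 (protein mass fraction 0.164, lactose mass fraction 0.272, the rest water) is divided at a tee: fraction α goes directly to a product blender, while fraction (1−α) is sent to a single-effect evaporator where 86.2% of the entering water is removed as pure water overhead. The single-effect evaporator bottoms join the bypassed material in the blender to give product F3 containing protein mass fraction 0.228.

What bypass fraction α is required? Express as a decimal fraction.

0.423

All 616×0.164 = 101.02 kg/h of protein reaches F3, so F3 = 101.02/0.228 = 443.09 kg/h and vapour = 172.91 kg/h.
The evaporator receives (1−α)·616 of feed at 0.564 water and removes 0.862 of that water:
0.862×0.564×(1−α)×616 = 172.91
(1−α) = 172.91/299.48 = 0.5774;  α = 0.4226.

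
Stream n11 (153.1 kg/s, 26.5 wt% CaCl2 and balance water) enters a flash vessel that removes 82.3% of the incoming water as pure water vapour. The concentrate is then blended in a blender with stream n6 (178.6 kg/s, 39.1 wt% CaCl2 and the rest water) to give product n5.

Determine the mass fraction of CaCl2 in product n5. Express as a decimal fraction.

0.462

Vapour removed = 0.823×0.735×153.1 = 92.611 kg/s; concentrate = 60.489 kg/s.
CaCl2 reaching the mixer = 40.572 (from concentrate) + 178.6×0.391 = 110.4 kg/s.
Product flow = 60.489 + 178.6 = 239.09 kg/s; CaCl2 fraction = 0.462.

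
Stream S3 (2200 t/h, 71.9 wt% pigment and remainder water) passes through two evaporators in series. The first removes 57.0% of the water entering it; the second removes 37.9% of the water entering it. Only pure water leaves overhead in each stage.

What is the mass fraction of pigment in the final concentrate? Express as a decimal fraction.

0.906

water in feed = 2200×0.281 = 618.2 t/h.
After stage 1: water left = (1−0.570)×618.2 = 265.83; stream total = 1847.6 t/h.
After stage 2: water left = (1−0.379)×265.83 = 165.08; final concentrate = 1746.9 t/h.
pigment fraction = 1581.8/1746.9 = 0.906.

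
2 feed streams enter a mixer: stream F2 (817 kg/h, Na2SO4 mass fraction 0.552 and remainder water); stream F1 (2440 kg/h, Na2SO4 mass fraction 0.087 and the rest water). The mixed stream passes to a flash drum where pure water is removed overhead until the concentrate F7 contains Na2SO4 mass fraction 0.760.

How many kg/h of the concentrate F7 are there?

872.7 kg/h

Na2SO4 entering = 817×0.552 + 2440×0.087 = 663.26 kg/h.
All Na2SO4 reports to F7, so F7 = 663.26/0.760 = 872.72 kg/h.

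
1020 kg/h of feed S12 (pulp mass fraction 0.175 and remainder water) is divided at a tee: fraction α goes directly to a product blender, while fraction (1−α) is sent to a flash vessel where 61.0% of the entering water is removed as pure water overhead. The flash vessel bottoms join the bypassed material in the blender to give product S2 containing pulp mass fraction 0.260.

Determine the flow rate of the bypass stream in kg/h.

All 1020×0.175 = 178.5 kg/h of pulp reaches S2, so S2 = 178.5/0.260 = 686.54 kg/h and vapour = 333.46 kg/h.
The evaporator receives (1−α)·1020 of feed at 0.825 water and removes 0.610 of that water:
0.610×0.825×(1−α)×1020 = 333.46
(1−α) = 333.46/513.31 = 0.6496;  α = 0.3504.
Bypass flow = 0.3504×1020 = 357.38 kg/h.

357.4 kg/h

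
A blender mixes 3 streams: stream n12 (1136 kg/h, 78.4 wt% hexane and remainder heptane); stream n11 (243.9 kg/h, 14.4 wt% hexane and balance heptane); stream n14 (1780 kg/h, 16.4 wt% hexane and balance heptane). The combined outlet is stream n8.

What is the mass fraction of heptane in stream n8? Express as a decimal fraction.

0.6147

Total flow out = 1136 + 243.9 + 1780 = 3159.9 kg/h.
heptane in = 1136×0.216 + 243.9×0.856 + 1780×0.836 = 1942.2 kg/h.
heptane mass fraction in n8 = 1942.2/3159.9 = 0.6147.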